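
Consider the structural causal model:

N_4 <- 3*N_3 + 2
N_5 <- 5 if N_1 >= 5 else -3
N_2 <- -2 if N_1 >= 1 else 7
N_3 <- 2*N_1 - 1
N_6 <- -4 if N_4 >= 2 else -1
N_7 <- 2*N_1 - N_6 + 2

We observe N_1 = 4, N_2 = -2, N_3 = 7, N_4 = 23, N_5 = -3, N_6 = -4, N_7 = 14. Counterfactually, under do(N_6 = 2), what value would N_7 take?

8

Intervening sets N_6 = 2 and removes its equation (N_6 <- -4 if N_4 >= 2 else -1).
N_7 = 2*N_1 - N_6 + 2  [with N_1=4, N_6=2]  = 8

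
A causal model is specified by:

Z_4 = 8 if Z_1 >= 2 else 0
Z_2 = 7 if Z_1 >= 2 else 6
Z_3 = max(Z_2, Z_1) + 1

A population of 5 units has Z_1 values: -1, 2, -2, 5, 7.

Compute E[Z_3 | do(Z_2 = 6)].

The intervention sets Z_2=6 in all 5 units regardless of Z_1. Recomputing Z_3 per unit gives 7, 7, 7, 7, 8; average 7.2.

7.2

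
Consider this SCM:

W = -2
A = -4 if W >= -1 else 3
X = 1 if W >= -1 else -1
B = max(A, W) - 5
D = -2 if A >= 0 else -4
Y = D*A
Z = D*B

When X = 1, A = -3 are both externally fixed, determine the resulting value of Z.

The joint intervention fixes X = 1, A = -3, removing each variable's own equation.
B = max(A, W) - 5  [with A=-3, W=-2]  = -7
D = -2 if A >= 0 else -4  [with A=-3]  = -4
Z = D*B  [with D=-4, B=-7]  = 28

28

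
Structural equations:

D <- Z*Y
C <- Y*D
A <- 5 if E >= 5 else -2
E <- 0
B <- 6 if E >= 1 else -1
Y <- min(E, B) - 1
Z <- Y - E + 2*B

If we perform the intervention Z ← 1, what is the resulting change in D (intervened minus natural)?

Intervening sets Z = 1 and removes its equation (Z <- Y - E + 2*B).
B = 6 if E >= 1 else -1  [with E=0]  = -1
Y = min(E, B) - 1  [with E=0, B=-1]  = -2
D = Z*Y  [with Z=1, Y=-2]  = -2
Without intervention: B = 6 if E >= 1 else -1  [with E=0]  = -1; Y = min(E, B) - 1  [with E=0, B=-1]  = -2; Z = Y - E + 2*B  [with Y=-2, E=0, B=-1]  = -4; D = Z*Y  [with Z=-4, Y=-2]  = 8.
Change = -2 − 8 = -10.

-10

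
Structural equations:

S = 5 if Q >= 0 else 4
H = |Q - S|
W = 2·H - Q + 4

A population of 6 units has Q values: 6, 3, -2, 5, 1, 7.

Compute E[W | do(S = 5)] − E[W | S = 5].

2.8

Under do(S=5), S's equation is replaced by S=5 for every unit. Per-unit W: 0, 5, 20, -1, 11, 1. Mean = 6.
Conditioning on S=5 selects the 5 unit(s) with Q ∈ {6, 3, 5, 1, 7}. Their W values: 0, 5, -1, 11, 1. Mean = 3.2.
Difference = 6 − 3.2 = 2.8.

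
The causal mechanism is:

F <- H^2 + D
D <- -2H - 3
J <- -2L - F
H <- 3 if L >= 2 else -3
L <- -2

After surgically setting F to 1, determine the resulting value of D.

3

Under do(F=1), the mechanism F <- H^2 + D is discarded; F is fixed at 1.
Since D is not a descendant of the intervened variable, it is unaffected.
H = 3 if L >= 2 else -3  [with L=-2]  = -3
D = -2H - 3  [with H=-3]  = 3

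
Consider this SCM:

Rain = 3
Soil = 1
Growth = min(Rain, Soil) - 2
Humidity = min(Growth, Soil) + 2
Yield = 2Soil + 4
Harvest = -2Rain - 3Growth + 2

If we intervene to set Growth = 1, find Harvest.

The intervention breaks the incoming arrows to Growth: Growth = min(Rain, Soil) - 2 no longer applies, and Growth = 1.
Harvest = -2Rain - 3Growth + 2  [with Rain=3, Growth=1]  = -7

-7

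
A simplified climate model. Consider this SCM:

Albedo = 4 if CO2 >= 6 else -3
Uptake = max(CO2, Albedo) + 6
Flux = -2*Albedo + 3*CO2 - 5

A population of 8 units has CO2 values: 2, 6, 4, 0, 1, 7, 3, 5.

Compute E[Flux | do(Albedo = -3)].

do(Albedo=-3) breaks Albedo's dependence on CO2. With Albedo=-3 fixed, Flux across the units is 7, 19, 13, 1, 4, 22, 10, 16, mean 11.5.

11.5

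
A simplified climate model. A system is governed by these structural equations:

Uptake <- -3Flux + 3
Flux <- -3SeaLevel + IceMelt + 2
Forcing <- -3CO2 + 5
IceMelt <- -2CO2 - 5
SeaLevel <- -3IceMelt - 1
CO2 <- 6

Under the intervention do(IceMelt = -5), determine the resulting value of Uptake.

138

The intervention breaks the incoming arrows to IceMelt: IceMelt <- -2CO2 - 5 no longer applies, and IceMelt = -5.
SeaLevel = -3IceMelt - 1  [with IceMelt=-5]  = 14
Flux = -3SeaLevel + IceMelt + 2  [with SeaLevel=14, IceMelt=-5]  = -45
Uptake = -3Flux + 3  [with Flux=-45]  = 138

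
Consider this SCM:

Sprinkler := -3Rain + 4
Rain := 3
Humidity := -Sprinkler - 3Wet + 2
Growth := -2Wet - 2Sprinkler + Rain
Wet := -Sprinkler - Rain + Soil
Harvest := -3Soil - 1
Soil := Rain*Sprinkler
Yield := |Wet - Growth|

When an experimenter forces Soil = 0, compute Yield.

7

The intervention breaks the incoming arrows to Soil: Soil := Rain*Sprinkler no longer applies, and Soil = 0.
Sprinkler = -3Rain + 4  [with Rain=3]  = -5
Wet = -Sprinkler - Rain + Soil  [with Sprinkler=-5, Rain=3, Soil=0]  = 2
Growth = -2Wet - 2Sprinkler + Rain  [with Wet=2, Sprinkler=-5, Rain=3]  = 9
Yield = |Wet - Growth|  [with Wet=2, Growth=9]  = 7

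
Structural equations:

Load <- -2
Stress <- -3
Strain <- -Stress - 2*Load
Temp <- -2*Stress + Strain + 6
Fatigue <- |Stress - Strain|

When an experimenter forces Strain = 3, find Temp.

The intervention breaks the incoming arrows to Strain: Strain <- -Stress - 2*Load no longer applies, and Strain = 3.
Temp = -2*Stress + Strain + 6  [with Stress=-3, Strain=3]  = 15

15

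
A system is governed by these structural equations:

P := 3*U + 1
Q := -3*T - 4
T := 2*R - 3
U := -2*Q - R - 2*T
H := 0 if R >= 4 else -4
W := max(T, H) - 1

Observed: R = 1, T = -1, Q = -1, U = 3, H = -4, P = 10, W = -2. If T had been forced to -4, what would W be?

Under do(T=-4), the mechanism T := 2*R - 3 is discarded; T is fixed at -4.
H = 0 if R >= 4 else -4  [with R=1]  = -4
W = max(T, H) - 1  [with T=-4, H=-4]  = -5

-5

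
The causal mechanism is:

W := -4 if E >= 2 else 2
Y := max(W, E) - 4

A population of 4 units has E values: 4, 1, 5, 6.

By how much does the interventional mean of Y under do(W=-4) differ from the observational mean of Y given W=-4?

-1

Every unit gets W=-4 under the intervention. Y values become 0, -3, 1, 2; E[Y|do(W=-4)] = 0.
E[Y|W=-4] averages over only the 3 units with W=-4 (E = 4, 5, 6): Y = 0, 1, 2, mean 1.
Difference = 0 − 1 = -1.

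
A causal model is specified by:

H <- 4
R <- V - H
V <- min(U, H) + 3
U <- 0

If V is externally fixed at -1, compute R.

The intervention breaks the incoming arrows to V: V <- min(U, H) + 3 no longer applies, and V = -1.
R = V - H  [with V=-1, H=4]  = -5

-5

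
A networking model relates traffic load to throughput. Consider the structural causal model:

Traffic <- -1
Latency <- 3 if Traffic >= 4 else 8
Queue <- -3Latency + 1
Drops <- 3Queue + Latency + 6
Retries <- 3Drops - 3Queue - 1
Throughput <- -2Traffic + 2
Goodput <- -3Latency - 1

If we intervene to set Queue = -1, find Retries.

35

do(Queue=-1) replaces the equation Queue <- -3Latency + 1 with the constant Queue = -1.
Latency = 3 if Traffic >= 4 else 8  [with Traffic=-1]  = 8
Drops = 3Queue + Latency + 6  [with Queue=-1, Latency=8]  = 11
Retries = 3Drops - 3Queue - 1  [with Drops=11, Queue=-1]  = 35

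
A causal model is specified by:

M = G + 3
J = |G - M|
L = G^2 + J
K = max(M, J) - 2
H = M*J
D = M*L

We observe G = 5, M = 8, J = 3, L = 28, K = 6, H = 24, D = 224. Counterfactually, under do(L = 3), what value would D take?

24

The intervention breaks the incoming arrows to L: L = G^2 + J no longer applies, and L = 3.
M = G + 3  [with G=5]  = 8
D = M*L  [with M=8, L=3]  = 24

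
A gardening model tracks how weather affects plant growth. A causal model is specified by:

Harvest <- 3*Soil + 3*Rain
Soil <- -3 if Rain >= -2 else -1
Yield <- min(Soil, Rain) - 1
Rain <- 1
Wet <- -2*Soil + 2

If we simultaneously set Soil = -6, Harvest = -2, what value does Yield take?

The joint intervention fixes Soil = -6, Harvest = -2, removing each variable's own equation.
Yield = min(Soil, Rain) - 1  [with Soil=-6, Rain=1]  = -7

-7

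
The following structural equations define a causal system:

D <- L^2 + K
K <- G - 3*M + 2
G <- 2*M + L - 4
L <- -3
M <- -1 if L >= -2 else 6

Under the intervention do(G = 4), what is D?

-3

do(G=4) replaces the equation G <- 2*M + L - 4 with the constant G = 4.
M = -1 if L >= -2 else 6  [with L=-3]  = 6
K = G - 3*M + 2  [with G=4, M=6]  = -12
D = L^2 + K  [with L=-3, K=-12]  = -3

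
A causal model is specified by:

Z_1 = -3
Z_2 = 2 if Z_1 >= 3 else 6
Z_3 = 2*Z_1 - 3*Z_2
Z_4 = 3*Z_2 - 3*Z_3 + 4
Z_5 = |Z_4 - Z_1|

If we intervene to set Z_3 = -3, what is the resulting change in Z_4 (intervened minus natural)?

-63

The intervention breaks the incoming arrows to Z_3: Z_3 = 2*Z_1 - 3*Z_2 no longer applies, and Z_3 = -3.
Z_2 = 2 if Z_1 >= 3 else 6  [with Z_1=-3]  = 6
Z_4 = 3*Z_2 - 3*Z_3 + 4  [with Z_2=6, Z_3=-3]  = 31
Without intervention: Z_2 = 2 if Z_1 >= 3 else 6  [with Z_1=-3]  = 6; Z_3 = 2*Z_1 - 3*Z_2  [with Z_1=-3, Z_2=6]  = -24; Z_4 = 3*Z_2 - 3*Z_3 + 4  [with Z_2=6, Z_3=-24]  = 94.
Change = 31 − 94 = -63.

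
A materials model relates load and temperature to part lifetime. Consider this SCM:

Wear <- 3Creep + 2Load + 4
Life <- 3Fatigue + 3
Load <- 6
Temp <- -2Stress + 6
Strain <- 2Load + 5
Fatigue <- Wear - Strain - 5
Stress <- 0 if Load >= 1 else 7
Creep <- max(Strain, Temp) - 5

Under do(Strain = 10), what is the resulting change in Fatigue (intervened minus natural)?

The intervention breaks the incoming arrows to Strain: Strain <- 2Load + 5 no longer applies, and Strain = 10.
Stress = 0 if Load >= 1 else 7  [with Load=6]  = 0
Temp = -2Stress + 6  [with Stress=0]  = 6
Creep = max(Strain, Temp) - 5  [with Strain=10, Temp=6]  = 5
Wear = 3Creep + 2Load + 4  [with Creep=5, Load=6]  = 31
Fatigue = Wear - Strain - 5  [with Wear=31, Strain=10]  = 16
Without intervention: Stress = 0 if Load >= 1 else 7  [with Load=6]  = 0; Strain = 2Load + 5  [with Load=6]  = 17; Temp = -2Stress + 6  [with Stress=0]  = 6; Creep = max(Strain, Temp) - 5  [with Strain=17, Temp=6]  = 12; Wear = 3Creep + 2Load + 4  [with Creep=12, Load=6]  = 52; Fatigue = Wear - Strain - 5  [with Wear=52, Strain=17]  = 30.
Change = 16 − 30 = -14.

-14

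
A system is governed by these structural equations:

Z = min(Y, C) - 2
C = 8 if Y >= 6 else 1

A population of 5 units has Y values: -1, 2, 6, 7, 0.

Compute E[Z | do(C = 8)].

Under do(C=8), C's equation is replaced by C=8 for every unit. Per-unit Z: -3, 0, 4, 5, -2. Mean = 0.8.

0.8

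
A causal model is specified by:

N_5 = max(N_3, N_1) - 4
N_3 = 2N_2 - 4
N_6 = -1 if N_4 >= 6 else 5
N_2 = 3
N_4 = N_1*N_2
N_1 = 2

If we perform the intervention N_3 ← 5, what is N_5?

do(N_3=5) replaces the equation N_3 = 2N_2 - 4 with the constant N_3 = 5.
N_5 = max(N_3, N_1) - 4  [with N_3=5, N_1=2]  = 1

1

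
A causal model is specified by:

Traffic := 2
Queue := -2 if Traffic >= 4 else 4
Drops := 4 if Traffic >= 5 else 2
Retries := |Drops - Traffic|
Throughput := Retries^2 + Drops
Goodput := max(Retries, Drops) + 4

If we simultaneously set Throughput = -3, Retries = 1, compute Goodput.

6

Setting Throughput = -3, Retries = 1 by intervention discards those variables' equations.
Drops = 4 if Traffic >= 5 else 2  [with Traffic=2]  = 2
Goodput = max(Retries, Drops) + 4  [with Retries=1, Drops=2]  = 6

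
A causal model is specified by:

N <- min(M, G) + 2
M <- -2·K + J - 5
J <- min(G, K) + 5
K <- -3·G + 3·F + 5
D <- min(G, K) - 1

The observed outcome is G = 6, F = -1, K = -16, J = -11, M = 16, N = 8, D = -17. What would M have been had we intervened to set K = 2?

-2

do(K=2) replaces the equation K <- -3·G + 3·F + 5 with the constant K = 2.
J = min(G, K) + 5  [with G=6, K=2]  = 7
M = -2·K + J - 5  [with K=2, J=7]  = -2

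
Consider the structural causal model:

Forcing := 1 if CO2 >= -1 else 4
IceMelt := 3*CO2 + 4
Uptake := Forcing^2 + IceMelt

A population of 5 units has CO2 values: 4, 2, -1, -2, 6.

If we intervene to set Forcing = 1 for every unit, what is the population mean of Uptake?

Every unit gets Forcing=1 under the intervention. Uptake values become 17, 11, 2, -1, 23; E[Uptake|do(Forcing=1)] = 10.4.

10.4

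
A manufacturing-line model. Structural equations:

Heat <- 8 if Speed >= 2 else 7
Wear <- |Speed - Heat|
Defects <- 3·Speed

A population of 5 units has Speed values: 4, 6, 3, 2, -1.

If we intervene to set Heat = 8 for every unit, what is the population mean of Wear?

5.2

do(Heat=8) breaks Heat's dependence on Speed. With Heat=8 fixed, Wear across the units is 4, 2, 5, 6, 9, mean 5.2.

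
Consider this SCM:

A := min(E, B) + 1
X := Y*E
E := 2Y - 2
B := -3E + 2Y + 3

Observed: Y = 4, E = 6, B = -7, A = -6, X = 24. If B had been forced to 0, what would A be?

The intervention breaks the incoming arrows to B: B := -3E + 2Y + 3 no longer applies, and B = 0.
E = 2Y - 2  [with Y=4]  = 6
A = min(E, B) + 1  [with E=6, B=0]  = 1

1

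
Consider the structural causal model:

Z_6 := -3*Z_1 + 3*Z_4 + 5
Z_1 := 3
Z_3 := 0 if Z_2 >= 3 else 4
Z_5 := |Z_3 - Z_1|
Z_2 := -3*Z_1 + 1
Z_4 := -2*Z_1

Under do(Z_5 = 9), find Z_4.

-6

The intervention breaks the incoming arrows to Z_5: Z_5 := |Z_3 - Z_1| no longer applies, and Z_5 = 9.
Since Z_4 is not a descendant of the intervened variable, it is unaffected.
Z_4 = -2*Z_1  [with Z_1=3]  = -6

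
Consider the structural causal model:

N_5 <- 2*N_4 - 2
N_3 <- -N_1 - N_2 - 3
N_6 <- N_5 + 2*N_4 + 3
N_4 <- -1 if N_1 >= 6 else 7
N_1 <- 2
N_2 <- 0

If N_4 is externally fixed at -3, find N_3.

-5

Under do(N_4=-3), the mechanism N_4 <- -1 if N_1 >= 6 else 7 is discarded; N_4 is fixed at -3.
Since N_3 is not a descendant of the intervened variable, it is unaffected.
N_3 = -N_1 - N_2 - 3  [with N_1=2, N_2=0]  = -5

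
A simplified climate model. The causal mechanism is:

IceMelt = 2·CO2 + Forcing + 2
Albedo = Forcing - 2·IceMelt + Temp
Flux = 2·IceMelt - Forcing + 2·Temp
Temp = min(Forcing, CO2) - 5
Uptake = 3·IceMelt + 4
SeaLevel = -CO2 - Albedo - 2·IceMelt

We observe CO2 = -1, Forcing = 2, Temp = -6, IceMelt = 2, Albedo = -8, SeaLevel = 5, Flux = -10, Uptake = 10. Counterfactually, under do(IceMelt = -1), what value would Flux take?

The intervention breaks the incoming arrows to IceMelt: IceMelt = 2·CO2 + Forcing + 2 no longer applies, and IceMelt = -1.
Temp = min(Forcing, CO2) - 5  [with Forcing=2, CO2=-1]  = -6
Flux = 2·IceMelt - Forcing + 2·Temp  [with IceMelt=-1, Forcing=2, Temp=-6]  = -16

-16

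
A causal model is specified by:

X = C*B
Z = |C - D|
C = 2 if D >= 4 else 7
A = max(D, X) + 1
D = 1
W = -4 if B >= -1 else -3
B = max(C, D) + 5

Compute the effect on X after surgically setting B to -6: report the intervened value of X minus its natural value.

-126

The intervention breaks the incoming arrows to B: B = max(C, D) + 5 no longer applies, and B = -6.
C = 2 if D >= 4 else 7  [with D=1]  = 7
X = C*B  [with C=7, B=-6]  = -42
Without intervention: C = 2 if D >= 4 else 7  [with D=1]  = 7; B = max(C, D) + 5  [with C=7, D=1]  = 12; X = C*B  [with C=7, B=12]  = 84.
Change = -42 − 84 = -126.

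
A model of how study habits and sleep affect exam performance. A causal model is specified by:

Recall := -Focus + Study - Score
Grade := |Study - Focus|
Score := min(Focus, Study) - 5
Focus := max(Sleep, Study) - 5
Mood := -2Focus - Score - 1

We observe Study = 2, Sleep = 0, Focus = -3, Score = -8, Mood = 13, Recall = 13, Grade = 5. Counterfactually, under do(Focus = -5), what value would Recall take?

17

The intervention breaks the incoming arrows to Focus: Focus := max(Sleep, Study) - 5 no longer applies, and Focus = -5.
Score = min(Focus, Study) - 5  [with Focus=-5, Study=2]  = -10
Recall = -Focus + Study - Score  [with Focus=-5, Study=2, Score=-10]  = 17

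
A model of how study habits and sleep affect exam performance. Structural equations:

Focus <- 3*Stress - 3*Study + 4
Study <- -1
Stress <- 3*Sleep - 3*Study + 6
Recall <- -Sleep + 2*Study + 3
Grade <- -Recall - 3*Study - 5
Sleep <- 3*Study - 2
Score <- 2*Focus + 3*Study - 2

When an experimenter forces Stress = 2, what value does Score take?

21

do(Stress=2) replaces the equation Stress <- 3*Sleep - 3*Study + 6 with the constant Stress = 2.
Focus = 3*Stress - 3*Study + 4  [with Stress=2, Study=-1]  = 13
Score = 2*Focus + 3*Study - 2  [with Focus=13, Study=-1]  = 21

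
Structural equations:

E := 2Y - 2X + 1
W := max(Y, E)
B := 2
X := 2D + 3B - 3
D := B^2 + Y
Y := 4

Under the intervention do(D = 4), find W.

4

The intervention breaks the incoming arrows to D: D := B^2 + Y no longer applies, and D = 4.
X = 2D + 3B - 3  [with D=4, B=2]  = 11
E = 2Y - 2X + 1  [with Y=4, X=11]  = -13
W = max(Y, E)  [with Y=4, E=-13]  = 4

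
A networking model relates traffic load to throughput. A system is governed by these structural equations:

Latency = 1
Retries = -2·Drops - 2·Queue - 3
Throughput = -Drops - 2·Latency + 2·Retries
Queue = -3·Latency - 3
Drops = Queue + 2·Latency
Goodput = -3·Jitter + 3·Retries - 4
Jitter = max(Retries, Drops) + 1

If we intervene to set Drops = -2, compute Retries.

13

The intervention breaks the incoming arrows to Drops: Drops = Queue + 2·Latency no longer applies, and Drops = -2.
Queue = -3·Latency - 3  [with Latency=1]  = -6
Retries = -2·Drops - 2·Queue - 3  [with Drops=-2, Queue=-6]  = 13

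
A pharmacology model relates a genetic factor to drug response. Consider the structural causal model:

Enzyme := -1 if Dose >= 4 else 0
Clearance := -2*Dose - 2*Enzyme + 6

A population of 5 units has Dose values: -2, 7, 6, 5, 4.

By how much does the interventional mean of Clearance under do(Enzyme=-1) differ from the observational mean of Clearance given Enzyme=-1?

Under do(Enzyme=-1), Enzyme's equation is replaced by Enzyme=-1 for every unit. Per-unit Clearance: 12, -6, -4, -2, 0. Mean = 0.
E[Clearance|Enzyme=-1] averages over only the 4 units with Enzyme=-1 (Dose = 7, 6, 5, 4): Clearance = -6, -4, -2, 0, mean -3.
Difference = 0 − (-3) = 3.

3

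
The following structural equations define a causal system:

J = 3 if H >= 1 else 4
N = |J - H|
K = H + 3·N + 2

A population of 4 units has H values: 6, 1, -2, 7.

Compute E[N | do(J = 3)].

The intervention sets J=3 in all 4 units regardless of H. Recomputing N per unit gives 3, 2, 5, 4; average 3.5.

3.5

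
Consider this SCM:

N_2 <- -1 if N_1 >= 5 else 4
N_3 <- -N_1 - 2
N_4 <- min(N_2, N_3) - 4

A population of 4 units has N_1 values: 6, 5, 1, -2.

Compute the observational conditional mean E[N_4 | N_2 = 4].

Observing N_2=4 restricts to units where N_2's equation naturally yields 4: N_1 ∈ {1, -2}. In that subpopulation N_4 = -7, -4, mean -5.5.

-5.5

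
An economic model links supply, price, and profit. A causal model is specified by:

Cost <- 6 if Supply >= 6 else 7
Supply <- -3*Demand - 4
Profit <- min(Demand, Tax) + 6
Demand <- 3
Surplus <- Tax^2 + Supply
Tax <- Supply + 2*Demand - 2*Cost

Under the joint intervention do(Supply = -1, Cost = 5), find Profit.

Under do(Supply = -1, Cost = 5), each intervened variable's structural equation is replaced by its fixed value.
Tax = Supply + 2*Demand - 2*Cost  [with Supply=-1, Demand=3, Cost=5]  = -5
Profit = min(Demand, Tax) + 6  [with Demand=3, Tax=-5]  = 1

1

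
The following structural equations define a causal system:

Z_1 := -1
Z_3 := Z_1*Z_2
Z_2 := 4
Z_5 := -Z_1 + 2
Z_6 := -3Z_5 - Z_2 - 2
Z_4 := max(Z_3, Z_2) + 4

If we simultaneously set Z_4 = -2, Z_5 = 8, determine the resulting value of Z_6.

-30

The joint intervention fixes Z_4 = -2, Z_5 = 8, removing each variable's own equation.
Z_6 = -3Z_5 - Z_2 - 2  [with Z_5=8, Z_2=4]  = -30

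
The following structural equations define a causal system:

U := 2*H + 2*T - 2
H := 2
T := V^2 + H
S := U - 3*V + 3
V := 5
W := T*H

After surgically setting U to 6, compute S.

Under do(U=6), the mechanism U := 2*H + 2*T - 2 is discarded; U is fixed at 6.
S = U - 3*V + 3  [with U=6, V=5]  = -6

-6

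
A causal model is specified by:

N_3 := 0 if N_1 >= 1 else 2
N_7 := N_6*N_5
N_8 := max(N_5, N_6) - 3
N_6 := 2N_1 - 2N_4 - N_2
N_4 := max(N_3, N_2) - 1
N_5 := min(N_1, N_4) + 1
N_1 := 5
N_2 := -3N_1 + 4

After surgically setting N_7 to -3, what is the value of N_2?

-11

Under do(N_7=-3), the mechanism N_7 := N_6*N_5 is discarded; N_7 is fixed at -3.
N_2 is not downstream of the intervention, so its value is determined by the original equations.
N_2 = -3N_1 + 4  [with N_1=5]  = -11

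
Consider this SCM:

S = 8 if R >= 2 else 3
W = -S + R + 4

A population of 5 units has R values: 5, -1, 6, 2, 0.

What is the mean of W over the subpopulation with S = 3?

E[W|S=3] averages over only the 2 units with S=3 (R = -1, 0): W = 0, 1, mean 0.5.

0.5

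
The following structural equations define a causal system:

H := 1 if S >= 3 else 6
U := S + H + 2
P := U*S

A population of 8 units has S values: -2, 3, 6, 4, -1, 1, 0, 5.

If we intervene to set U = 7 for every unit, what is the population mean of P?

Under do(U=7), U's equation is replaced by U=7 for every unit. Per-unit P: -14, 21, 42, 28, -7, 7, 0, 35. Mean = 14.

14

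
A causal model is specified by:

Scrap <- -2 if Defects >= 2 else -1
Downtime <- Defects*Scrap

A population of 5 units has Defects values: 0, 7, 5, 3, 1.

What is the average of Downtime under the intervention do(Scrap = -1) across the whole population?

Every unit gets Scrap=-1 under the intervention. Downtime values become 0, -7, -5, -3, -1; E[Downtime|do(Scrap=-1)] = -3.2.

-3.2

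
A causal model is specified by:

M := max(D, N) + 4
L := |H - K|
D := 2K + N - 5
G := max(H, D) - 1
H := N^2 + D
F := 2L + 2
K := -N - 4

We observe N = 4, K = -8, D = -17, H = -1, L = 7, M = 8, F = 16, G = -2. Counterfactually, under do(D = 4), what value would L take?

28

do(D=4) replaces the equation D := 2K + N - 5 with the constant D = 4.
K = -N - 4  [with N=4]  = -8
H = N^2 + D  [with N=4, D=4]  = 20
L = |H - K|  [with H=20, K=-8]  = 28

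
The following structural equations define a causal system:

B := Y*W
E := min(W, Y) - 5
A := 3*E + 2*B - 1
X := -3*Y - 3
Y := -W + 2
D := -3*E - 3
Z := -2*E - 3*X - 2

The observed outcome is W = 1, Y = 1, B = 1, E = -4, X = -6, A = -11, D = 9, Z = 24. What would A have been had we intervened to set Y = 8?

3

Under do(Y=8), the mechanism Y := -W + 2 is discarded; Y is fixed at 8.
B = Y*W  [with Y=8, W=1]  = 8
E = min(W, Y) - 5  [with W=1, Y=8]  = -4
A = 3*E + 2*B - 1  [with E=-4, B=8]  = 3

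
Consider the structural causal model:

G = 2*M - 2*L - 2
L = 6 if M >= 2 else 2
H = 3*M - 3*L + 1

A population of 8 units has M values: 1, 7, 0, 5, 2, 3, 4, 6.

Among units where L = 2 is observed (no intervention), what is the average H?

-3.5

Conditioning on L=2 selects the 2 unit(s) with M ∈ {1, 0}. Their H values: -2, -5. Mean = -3.5.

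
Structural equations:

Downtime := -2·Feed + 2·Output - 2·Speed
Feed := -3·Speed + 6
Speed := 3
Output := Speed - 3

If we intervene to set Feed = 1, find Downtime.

-8

Under do(Feed=1), the mechanism Feed := -3·Speed + 6 is discarded; Feed is fixed at 1.
Output = Speed - 3  [with Speed=3]  = 0
Downtime = -2·Feed + 2·Output - 2·Speed  [with Feed=1, Output=0, Speed=3]  = -8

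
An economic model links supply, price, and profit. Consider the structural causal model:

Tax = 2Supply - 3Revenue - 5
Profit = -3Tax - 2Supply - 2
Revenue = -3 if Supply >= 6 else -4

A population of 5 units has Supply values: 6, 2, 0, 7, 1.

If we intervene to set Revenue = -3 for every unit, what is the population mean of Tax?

do(Revenue=-3) breaks Revenue's dependence on Supply. With Revenue=-3 fixed, Tax across the units is 16, 8, 4, 18, 6, mean 10.4.

10.4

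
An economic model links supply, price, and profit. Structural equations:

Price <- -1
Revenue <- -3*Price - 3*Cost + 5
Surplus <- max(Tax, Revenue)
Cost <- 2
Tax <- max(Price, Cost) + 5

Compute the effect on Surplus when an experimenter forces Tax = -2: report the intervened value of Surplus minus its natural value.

-5

Intervening sets Tax = -2 and removes its equation (Tax <- max(Price, Cost) + 5).
Revenue = -3*Price - 3*Cost + 5  [with Price=-1, Cost=2]  = 2
Surplus = max(Tax, Revenue)  [with Tax=-2, Revenue=2]  = 2
Without intervention: Revenue = -3*Price - 3*Cost + 5  [with Price=-1, Cost=2]  = 2; Tax = max(Price, Cost) + 5  [with Price=-1, Cost=2]  = 7; Surplus = max(Tax, Revenue)  [with Tax=7, Revenue=2]  = 7.
Change = 2 − 7 = -5.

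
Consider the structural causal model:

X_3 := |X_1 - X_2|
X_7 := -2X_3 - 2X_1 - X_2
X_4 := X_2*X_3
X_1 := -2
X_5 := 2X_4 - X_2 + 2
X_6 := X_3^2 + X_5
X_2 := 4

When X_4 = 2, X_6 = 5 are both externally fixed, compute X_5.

2

Setting X_4 = 2, X_6 = 5 by intervention discards those variables' equations.
X_5 = 2X_4 - X_2 + 2  [with X_4=2, X_2=4]  = 2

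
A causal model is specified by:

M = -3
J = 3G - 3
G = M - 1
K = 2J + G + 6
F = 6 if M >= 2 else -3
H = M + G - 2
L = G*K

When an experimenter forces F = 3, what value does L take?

The intervention breaks the incoming arrows to F: F = 6 if M >= 2 else -3 no longer applies, and F = 3.
No directed path runs from F to L, so L keeps its natural value.
G = M - 1  [with M=-3]  = -4
J = 3G - 3  [with G=-4]  = -15
K = 2J + G + 6  [with J=-15, G=-4]  = -28
L = G*K  [with G=-4, K=-28]  = 112

112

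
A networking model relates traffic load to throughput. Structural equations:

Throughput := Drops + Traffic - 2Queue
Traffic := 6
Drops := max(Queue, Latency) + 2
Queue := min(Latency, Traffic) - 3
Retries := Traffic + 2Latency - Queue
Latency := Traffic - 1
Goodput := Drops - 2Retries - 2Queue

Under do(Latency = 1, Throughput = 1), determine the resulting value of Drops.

The joint intervention fixes Latency = 1, Throughput = 1, removing each variable's own equation.
Queue = min(Latency, Traffic) - 3  [with Latency=1, Traffic=6]  = -2
Drops = max(Queue, Latency) + 2  [with Queue=-2, Latency=1]  = 3

3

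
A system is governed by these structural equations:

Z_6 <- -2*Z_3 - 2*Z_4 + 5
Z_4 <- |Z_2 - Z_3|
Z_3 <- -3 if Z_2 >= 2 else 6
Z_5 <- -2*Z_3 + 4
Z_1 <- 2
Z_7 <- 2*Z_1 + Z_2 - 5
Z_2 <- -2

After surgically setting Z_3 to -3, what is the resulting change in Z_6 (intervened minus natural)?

The intervention breaks the incoming arrows to Z_3: Z_3 <- -3 if Z_2 >= 2 else 6 no longer applies, and Z_3 = -3.
Z_4 = |Z_2 - Z_3|  [with Z_2=-2, Z_3=-3]  = 1
Z_6 = -2*Z_3 - 2*Z_4 + 5  [with Z_3=-3, Z_4=1]  = 9
Without intervention: Z_3 = -3 if Z_2 >= 2 else 6  [with Z_2=-2]  = 6; Z_4 = |Z_2 - Z_3|  [with Z_2=-2, Z_3=6]  = 8; Z_6 = -2*Z_3 - 2*Z_4 + 5  [with Z_3=6, Z_4=8]  = -23.
Change = 9 − (-23) = 32.

32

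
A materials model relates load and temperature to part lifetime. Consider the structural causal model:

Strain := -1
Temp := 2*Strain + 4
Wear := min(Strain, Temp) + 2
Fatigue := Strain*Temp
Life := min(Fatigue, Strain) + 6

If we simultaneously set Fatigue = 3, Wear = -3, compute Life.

The joint intervention fixes Fatigue = 3, Wear = -3, removing each variable's own equation.
Life = min(Fatigue, Strain) + 6  [with Fatigue=3, Strain=-1]  = 5

5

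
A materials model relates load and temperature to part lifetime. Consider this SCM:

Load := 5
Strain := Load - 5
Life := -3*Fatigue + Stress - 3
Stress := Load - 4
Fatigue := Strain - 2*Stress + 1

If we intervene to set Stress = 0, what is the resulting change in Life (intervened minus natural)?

-7

do(Stress=0) replaces the equation Stress := Load - 4 with the constant Stress = 0.
Strain = Load - 5  [with Load=5]  = 0
Fatigue = Strain - 2*Stress + 1  [with Strain=0, Stress=0]  = 1
Life = -3*Fatigue + Stress - 3  [with Fatigue=1, Stress=0]  = -6
Without intervention: Stress = Load - 4  [with Load=5]  = 1; Strain = Load - 5  [with Load=5]  = 0; Fatigue = Strain - 2*Stress + 1  [with Strain=0, Stress=1]  = -1; Life = -3*Fatigue + Stress - 3  [with Fatigue=-1, Stress=1]  = 1.
Change = -6 − 1 = -7.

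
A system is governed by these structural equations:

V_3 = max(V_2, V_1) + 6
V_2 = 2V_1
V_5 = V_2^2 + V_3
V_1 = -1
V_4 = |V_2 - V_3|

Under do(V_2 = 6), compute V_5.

48

do(V_2=6) replaces the equation V_2 = 2V_1 with the constant V_2 = 6.
V_3 = max(V_2, V_1) + 6  [with V_2=6, V_1=-1]  = 12
V_5 = V_2^2 + V_3  [with V_2=6, V_3=12]  = 48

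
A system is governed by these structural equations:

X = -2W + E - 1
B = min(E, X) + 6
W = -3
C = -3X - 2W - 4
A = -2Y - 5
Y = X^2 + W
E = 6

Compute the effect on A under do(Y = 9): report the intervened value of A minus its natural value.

218

The intervention breaks the incoming arrows to Y: Y = X^2 + W no longer applies, and Y = 9.
A = -2Y - 5  [with Y=9]  = -23
Without intervention: X = -2W + E - 1  [with W=-3, E=6]  = 11; Y = X^2 + W  [with X=11, W=-3]  = 118; A = -2Y - 5  [with Y=118]  = -241.
Change = -23 − (-241) = 218.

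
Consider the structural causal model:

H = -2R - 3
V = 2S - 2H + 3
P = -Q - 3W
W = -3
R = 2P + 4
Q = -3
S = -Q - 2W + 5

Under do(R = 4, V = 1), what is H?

The joint intervention fixes R = 4, V = 1, removing each variable's own equation.
H = -2R - 3  [with R=4]  = -11

-11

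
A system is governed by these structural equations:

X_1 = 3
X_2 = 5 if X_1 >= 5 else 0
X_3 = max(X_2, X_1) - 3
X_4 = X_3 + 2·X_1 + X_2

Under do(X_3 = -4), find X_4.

2

The intervention breaks the incoming arrows to X_3: X_3 = max(X_2, X_1) - 3 no longer applies, and X_3 = -4.
X_2 = 5 if X_1 >= 5 else 0  [with X_1=3]  = 0
X_4 = X_3 + 2·X_1 + X_2  [with X_3=-4, X_1=3, X_2=0]  = 2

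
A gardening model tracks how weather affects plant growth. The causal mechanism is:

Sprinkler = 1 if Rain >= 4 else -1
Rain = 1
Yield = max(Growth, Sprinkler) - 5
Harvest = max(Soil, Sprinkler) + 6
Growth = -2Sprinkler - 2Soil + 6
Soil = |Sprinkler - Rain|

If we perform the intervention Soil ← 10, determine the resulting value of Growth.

-12

The intervention breaks the incoming arrows to Soil: Soil = |Sprinkler - Rain| no longer applies, and Soil = 10.
Sprinkler = 1 if Rain >= 4 else -1  [with Rain=1]  = -1
Growth = -2Sprinkler - 2Soil + 6  [with Sprinkler=-1, Soil=10]  = -12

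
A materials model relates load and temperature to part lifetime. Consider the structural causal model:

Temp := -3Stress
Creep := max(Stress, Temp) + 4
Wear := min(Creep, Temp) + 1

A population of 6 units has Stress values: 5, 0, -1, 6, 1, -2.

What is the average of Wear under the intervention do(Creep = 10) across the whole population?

The intervention sets Creep=10 in all 6 units regardless of Stress. Recomputing Wear per unit gives -14, 1, 4, -17, -2, 7; average -3.5.

-3.5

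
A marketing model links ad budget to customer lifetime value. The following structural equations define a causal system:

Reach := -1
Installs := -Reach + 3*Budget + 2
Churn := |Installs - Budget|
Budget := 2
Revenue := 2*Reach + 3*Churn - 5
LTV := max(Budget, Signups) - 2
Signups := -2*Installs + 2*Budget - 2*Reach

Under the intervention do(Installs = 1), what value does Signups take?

The intervention breaks the incoming arrows to Installs: Installs := -Reach + 3*Budget + 2 no longer applies, and Installs = 1.
Signups = -2*Installs + 2*Budget - 2*Reach  [with Installs=1, Budget=2, Reach=-1]  = 4

4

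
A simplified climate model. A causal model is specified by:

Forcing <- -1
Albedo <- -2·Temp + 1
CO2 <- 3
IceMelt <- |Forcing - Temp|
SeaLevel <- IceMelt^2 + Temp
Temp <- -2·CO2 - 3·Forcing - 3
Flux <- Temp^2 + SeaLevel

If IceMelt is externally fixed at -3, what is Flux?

The intervention breaks the incoming arrows to IceMelt: IceMelt <- |Forcing - Temp| no longer applies, and IceMelt = -3.
Temp = -2·CO2 - 3·Forcing - 3  [with CO2=3, Forcing=-1]  = -6
SeaLevel = IceMelt^2 + Temp  [with IceMelt=-3, Temp=-6]  = 3
Flux = Temp^2 + SeaLevel  [with Temp=-6, SeaLevel=3]  = 39

39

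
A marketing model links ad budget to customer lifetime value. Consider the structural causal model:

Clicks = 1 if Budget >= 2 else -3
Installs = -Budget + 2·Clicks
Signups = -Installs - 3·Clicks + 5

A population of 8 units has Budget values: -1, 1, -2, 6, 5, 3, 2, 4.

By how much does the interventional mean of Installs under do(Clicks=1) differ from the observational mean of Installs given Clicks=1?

Every unit gets Clicks=1 under the intervention. Installs values become 3, 1, 4, -4, -3, -1, 0, -2; E[Installs|do(Clicks=1)] = -0.25.
Observing Clicks=1 restricts to units where Clicks's equation naturally yields 1: Budget ∈ {6, 5, 3, 2, 4}. In that subpopulation Installs = -4, -3, -1, 0, -2, mean -2.
Difference = -0.25 − (-2) = 1.75.

1.75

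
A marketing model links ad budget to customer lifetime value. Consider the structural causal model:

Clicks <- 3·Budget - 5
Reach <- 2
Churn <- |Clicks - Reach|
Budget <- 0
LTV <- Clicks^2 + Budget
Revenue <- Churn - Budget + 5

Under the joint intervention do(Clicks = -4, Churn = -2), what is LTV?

Setting Clicks = -4, Churn = -2 by intervention discards those variables' equations.
LTV = Clicks^2 + Budget  [with Clicks=-4, Budget=0]  = 16

16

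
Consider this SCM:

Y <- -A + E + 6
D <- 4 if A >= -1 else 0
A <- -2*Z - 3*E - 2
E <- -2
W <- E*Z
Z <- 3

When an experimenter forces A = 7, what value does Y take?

Intervening sets A = 7 and removes its equation (A <- -2*Z - 3*E - 2).
Y = -A + E + 6  [with A=7, E=-2]  = -3

-3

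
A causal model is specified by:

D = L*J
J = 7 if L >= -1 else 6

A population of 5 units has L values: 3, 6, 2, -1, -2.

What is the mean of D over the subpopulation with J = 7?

17.5

Conditioning on J=7 selects the 4 unit(s) with L ∈ {3, 6, 2, -1}. Their D values: 21, 42, 14, -7. Mean = 17.5.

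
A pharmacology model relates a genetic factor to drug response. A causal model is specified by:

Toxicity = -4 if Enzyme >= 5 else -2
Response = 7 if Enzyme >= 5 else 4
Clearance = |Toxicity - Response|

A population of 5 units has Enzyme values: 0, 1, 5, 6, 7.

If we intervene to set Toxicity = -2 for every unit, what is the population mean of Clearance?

7.8

Under do(Toxicity=-2), Toxicity's equation is replaced by Toxicity=-2 for every unit. Per-unit Clearance: 6, 6, 9, 9, 9. Mean = 7.8.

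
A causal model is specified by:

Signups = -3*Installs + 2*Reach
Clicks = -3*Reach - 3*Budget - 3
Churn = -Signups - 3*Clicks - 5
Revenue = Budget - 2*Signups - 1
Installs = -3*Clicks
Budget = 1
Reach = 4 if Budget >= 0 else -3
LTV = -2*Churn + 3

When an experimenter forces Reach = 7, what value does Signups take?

-229

do(Reach=7) replaces the equation Reach = 4 if Budget >= 0 else -3 with the constant Reach = 7.
Clicks = -3*Reach - 3*Budget - 3  [with Reach=7, Budget=1]  = -27
Installs = -3*Clicks  [with Clicks=-27]  = 81
Signups = -3*Installs + 2*Reach  [with Installs=81, Reach=7]  = -229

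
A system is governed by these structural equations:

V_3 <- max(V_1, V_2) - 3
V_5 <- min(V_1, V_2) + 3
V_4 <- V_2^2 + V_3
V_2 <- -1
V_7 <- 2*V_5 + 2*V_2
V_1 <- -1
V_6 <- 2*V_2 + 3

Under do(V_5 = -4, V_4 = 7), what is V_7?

Setting V_5 = -4, V_4 = 7 by intervention discards those variables' equations.
V_7 = 2*V_5 + 2*V_2  [with V_5=-4, V_2=-1]  = -10

-10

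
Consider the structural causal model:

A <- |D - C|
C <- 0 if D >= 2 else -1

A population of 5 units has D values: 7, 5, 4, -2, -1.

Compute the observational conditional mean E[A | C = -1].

Observing C=-1 restricts to units where C's equation naturally yields -1: D ∈ {-2, -1}. In that subpopulation A = 1, 0, mean 0.5.

0.5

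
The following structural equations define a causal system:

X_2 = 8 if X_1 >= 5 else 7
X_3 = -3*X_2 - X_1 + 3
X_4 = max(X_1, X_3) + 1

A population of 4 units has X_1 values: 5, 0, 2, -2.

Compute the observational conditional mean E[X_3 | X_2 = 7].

Observing X_2=7 restricts to units where X_2's equation naturally yields 7: X_1 ∈ {0, 2, -2}. In that subpopulation X_3 = -18, -20, -16, mean -18.

-18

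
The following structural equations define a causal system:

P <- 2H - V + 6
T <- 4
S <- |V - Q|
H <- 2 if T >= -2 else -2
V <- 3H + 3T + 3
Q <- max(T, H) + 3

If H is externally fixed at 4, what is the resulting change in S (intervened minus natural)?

6

do(H=4) replaces the equation H <- 2 if T >= -2 else -2 with the constant H = 4.
Q = max(T, H) + 3  [with T=4, H=4]  = 7
V = 3H + 3T + 3  [with H=4, T=4]  = 27
S = |V - Q|  [with V=27, Q=7]  = 20
Without intervention: H = 2 if T >= -2 else -2  [with T=4]  = 2; Q = max(T, H) + 3  [with T=4, H=2]  = 7; V = 3H + 3T + 3  [with H=2, T=4]  = 21; S = |V - Q|  [with V=21, Q=7]  = 14.
Change = 20 − 14 = 6.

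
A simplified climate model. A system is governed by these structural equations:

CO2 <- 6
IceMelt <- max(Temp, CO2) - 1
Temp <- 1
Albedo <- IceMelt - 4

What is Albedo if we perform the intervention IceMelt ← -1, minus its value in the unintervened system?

The intervention breaks the incoming arrows to IceMelt: IceMelt <- max(Temp, CO2) - 1 no longer applies, and IceMelt = -1.
Albedo = IceMelt - 4  [with IceMelt=-1]  = -5
Without intervention: IceMelt = max(Temp, CO2) - 1  [with Temp=1, CO2=6]  = 5; Albedo = IceMelt - 4  [with IceMelt=5]  = 1.
Change = -5 − 1 = -6.

-6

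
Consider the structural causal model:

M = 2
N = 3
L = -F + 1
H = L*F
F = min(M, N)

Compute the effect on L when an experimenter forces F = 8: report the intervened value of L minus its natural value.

-6

The intervention breaks the incoming arrows to F: F = min(M, N) no longer applies, and F = 8.
L = -F + 1  [with F=8]  = -7
Without intervention: F = min(M, N)  [with M=2, N=3]  = 2; L = -F + 1  [with F=2]  = -1.
Change = -7 − (-1) = -6.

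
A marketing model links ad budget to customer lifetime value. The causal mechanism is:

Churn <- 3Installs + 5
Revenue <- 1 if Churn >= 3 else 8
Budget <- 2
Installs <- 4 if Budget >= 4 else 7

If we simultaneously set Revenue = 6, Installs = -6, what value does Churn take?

Setting Revenue = 6, Installs = -6 by intervention discards those variables' equations.
Churn = 3Installs + 5  [with Installs=-6]  = -13

-13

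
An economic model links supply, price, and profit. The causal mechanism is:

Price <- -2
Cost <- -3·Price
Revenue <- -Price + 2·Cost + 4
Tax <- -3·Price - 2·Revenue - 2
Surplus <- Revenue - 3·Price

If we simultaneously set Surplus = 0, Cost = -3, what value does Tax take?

4

Setting Surplus = 0, Cost = -3 by intervention discards those variables' equations.
Revenue = -Price + 2·Cost + 4  [with Price=-2, Cost=-3]  = 0
Tax = -3·Price - 2·Revenue - 2  [with Price=-2, Revenue=0]  = 4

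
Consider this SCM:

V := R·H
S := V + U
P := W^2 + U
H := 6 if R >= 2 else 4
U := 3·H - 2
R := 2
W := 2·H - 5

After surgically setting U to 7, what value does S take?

do(U=7) replaces the equation U := 3·H - 2 with the constant U = 7.
H = 6 if R >= 2 else 4  [with R=2]  = 6
V = R·H  [with R=2, H=6]  = 12
S = V + U  [with V=12, U=7]  = 19

19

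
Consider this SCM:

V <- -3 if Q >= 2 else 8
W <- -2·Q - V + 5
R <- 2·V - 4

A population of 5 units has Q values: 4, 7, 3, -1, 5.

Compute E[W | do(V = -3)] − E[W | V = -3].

2.3

do(V=-3) breaks V's dependence on Q. With V=-3 fixed, W across the units is 0, -6, 2, 10, -2, mean 0.8.
Observing V=-3 restricts to units where V's equation naturally yields -3: Q ∈ {4, 7, 3, 5}. In that subpopulation W = 0, -6, 2, -2, mean -1.5.
Difference = 0.8 − (-1.5) = 2.3.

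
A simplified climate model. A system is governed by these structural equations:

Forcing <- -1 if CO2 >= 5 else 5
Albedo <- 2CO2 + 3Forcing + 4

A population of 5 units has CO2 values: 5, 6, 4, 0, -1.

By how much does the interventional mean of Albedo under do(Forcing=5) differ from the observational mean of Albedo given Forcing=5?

3.6

The intervention sets Forcing=5 in all 5 units regardless of CO2. Recomputing Albedo per unit gives 29, 31, 27, 19, 17; average 24.6.
E[Albedo|Forcing=5] averages over only the 3 units with Forcing=5 (CO2 = 4, 0, -1): Albedo = 27, 19, 17, mean 21.
Difference = 24.6 − 21 = 3.6.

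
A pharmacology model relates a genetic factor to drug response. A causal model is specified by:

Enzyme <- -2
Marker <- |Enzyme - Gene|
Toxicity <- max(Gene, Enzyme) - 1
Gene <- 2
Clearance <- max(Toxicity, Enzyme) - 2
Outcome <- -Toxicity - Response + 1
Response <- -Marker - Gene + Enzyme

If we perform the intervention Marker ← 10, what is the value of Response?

-14

The intervention breaks the incoming arrows to Marker: Marker <- |Enzyme - Gene| no longer applies, and Marker = 10.
Response = -Marker - Gene + Enzyme  [with Marker=10, Gene=2, Enzyme=-2]  = -14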